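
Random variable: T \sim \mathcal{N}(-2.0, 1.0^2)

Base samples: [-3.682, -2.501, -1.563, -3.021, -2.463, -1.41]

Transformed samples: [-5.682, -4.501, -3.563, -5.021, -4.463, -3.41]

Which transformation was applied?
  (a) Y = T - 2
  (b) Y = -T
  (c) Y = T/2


Checking option (a) Y = T - 2:
  T = -3.682 -> Y = -5.682 ✓
  T = -2.501 -> Y = -4.501 ✓
  T = -1.563 -> Y = -3.563 ✓
All samples match this transformation.

(a) T - 2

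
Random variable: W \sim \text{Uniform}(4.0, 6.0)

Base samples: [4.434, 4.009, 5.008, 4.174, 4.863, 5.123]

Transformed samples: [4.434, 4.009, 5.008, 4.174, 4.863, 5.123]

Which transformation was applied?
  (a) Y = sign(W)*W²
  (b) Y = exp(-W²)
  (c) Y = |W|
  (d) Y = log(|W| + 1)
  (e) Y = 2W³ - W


Checking option (c) Y = |W|:
  W = 4.434 -> Y = 4.434 ✓
  W = 4.009 -> Y = 4.009 ✓
  W = 5.008 -> Y = 5.008 ✓
All samples match this transformation.

(c) |W|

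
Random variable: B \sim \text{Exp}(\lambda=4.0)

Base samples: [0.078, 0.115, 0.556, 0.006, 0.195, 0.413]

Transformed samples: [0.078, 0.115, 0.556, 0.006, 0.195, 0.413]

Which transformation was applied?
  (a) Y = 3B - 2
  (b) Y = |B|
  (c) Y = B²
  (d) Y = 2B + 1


Checking option (b) Y = |B|:
  B = 0.078 -> Y = 0.078 ✓
  B = 0.115 -> Y = 0.115 ✓
  B = 0.556 -> Y = 0.556 ✓
All samples match this transformation.

(b) |B|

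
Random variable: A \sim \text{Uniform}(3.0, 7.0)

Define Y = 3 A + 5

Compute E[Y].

For Y = 3A + 5:
E[Y] = 3 * E[A] + 5
E[A] = (3 + 7)/2 = 5
E[Y] = 3 * 5 + 5 = 20

20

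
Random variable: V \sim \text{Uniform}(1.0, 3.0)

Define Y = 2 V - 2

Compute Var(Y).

For Y = aV + b: Var(Y) = a² * Var(V)
Var(V) = (3 - 1)^2/12 = 0.33333333
Var(Y) = 2² * 0.33333333 = 4 * 0.33333333 = 1.3333333

1.3333333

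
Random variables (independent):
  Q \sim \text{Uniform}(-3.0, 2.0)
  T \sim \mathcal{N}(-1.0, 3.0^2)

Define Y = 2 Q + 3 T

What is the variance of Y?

For independent RVs: Var(aX + bY) = a²Var(X) + b²Var(Y)
Var(Q) = 2.0833333
Var(T) = 9
Var(Y) = 2²*2.0833333 + 3²*9
= 4*2.0833333 + 9*9 = 89.333333

89.333333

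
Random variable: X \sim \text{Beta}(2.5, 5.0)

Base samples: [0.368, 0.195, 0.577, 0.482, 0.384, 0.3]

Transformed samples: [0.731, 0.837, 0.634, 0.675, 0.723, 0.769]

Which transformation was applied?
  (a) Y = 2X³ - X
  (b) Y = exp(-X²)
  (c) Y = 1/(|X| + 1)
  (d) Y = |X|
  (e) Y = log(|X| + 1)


Checking option (c) Y = 1/(|X| + 1):
  X = 0.368 -> Y = 0.731 ✓
  X = 0.195 -> Y = 0.837 ✓
  X = 0.577 -> Y = 0.634 ✓
All samples match this transformation.

(c) 1/(|X| + 1)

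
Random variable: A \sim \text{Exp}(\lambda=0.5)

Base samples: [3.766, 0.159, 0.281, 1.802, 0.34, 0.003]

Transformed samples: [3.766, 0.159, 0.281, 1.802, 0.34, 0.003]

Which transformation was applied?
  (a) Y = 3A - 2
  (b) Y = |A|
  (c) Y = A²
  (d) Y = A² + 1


Checking option (b) Y = |A|:
  A = 3.766 -> Y = 3.766 ✓
  A = 0.159 -> Y = 0.159 ✓
  A = 0.281 -> Y = 0.281 ✓
All samples match this transformation.

(b) |A|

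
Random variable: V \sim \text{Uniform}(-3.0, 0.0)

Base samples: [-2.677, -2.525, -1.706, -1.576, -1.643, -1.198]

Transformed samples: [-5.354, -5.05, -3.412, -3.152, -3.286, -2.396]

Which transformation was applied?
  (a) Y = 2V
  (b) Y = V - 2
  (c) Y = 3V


Checking option (a) Y = 2V:
  V = -2.677 -> Y = -5.354 ✓
  V = -2.525 -> Y = -5.05 ✓
  V = -1.706 -> Y = -3.412 ✓
All samples match this transformation.

(a) 2V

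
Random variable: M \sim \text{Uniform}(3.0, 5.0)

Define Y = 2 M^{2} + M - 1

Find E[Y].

E[Y] = 2*E[M²] + 1*E[M] - 1
E[M] = 4
E[M²] = Var(M) + (E[M])² = 0.33333333 + 16 = 16.333333
E[Y] = 2*16.333333 + 1*4 - 1 = 35.666667

35.666667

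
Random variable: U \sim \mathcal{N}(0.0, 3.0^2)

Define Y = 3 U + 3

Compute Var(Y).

For Y = aU + b: Var(Y) = a² * Var(U)
Var(U) = 3.0^2 = 9
Var(Y) = 3² * 9 = 9 * 9 = 81

81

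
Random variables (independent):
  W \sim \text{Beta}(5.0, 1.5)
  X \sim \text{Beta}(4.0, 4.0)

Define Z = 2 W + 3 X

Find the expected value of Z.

E[Z] = 2*E[W] + 3*E[X]
E[W] = 0.76923077
E[X] = 0.5
E[Z] = 2*0.76923077 + 3*0.5 = 3.0384615

3.0384615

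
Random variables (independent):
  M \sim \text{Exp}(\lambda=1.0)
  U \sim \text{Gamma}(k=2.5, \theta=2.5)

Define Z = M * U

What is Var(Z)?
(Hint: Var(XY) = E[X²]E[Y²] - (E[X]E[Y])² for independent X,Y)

Var(XY) = E[X²]E[Y²] - (E[X]E[Y])²
E[M] = 1, Var(M) = 1
E[U] = 6.25, Var(U) = 15.625
E[M²] = 1 + 1² = 2
E[U²] = 15.625 + 6.25² = 54.6875
Var(Z) = 2*54.6875 - (1*6.25)²
= 109.375 - 39.0625 = 70.3125

70.3125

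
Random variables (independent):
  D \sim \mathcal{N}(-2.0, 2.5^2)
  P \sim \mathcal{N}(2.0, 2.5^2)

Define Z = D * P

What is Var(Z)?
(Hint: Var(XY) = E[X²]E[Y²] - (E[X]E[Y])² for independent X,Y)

Var(XY) = E[X²]E[Y²] - (E[X]E[Y])²
E[D] = -2, Var(D) = 6.25
E[P] = 2, Var(P) = 6.25
E[D²] = 6.25 + (-2)² = 10.25
E[P²] = 6.25 + 2² = 10.25
Var(Z) = 10.25*10.25 - (-2*2)²
= 105.0625 - 16 = 89.0625

89.0625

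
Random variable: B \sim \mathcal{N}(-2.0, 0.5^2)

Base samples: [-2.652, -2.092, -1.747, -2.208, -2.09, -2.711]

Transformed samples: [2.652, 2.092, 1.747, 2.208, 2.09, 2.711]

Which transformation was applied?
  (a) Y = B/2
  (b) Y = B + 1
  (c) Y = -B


Checking option (c) Y = -B:
  B = -2.652 -> Y = 2.652 ✓
  B = -2.092 -> Y = 2.092 ✓
  B = -1.747 -> Y = 1.747 ✓
All samples match this transformation.

(c) -B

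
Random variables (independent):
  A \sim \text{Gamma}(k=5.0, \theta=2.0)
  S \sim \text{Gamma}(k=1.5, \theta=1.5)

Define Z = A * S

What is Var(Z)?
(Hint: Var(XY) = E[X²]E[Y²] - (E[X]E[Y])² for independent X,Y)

Var(XY) = E[X²]E[Y²] - (E[X]E[Y])²
E[A] = 10, Var(A) = 20
E[S] = 2.25, Var(S) = 3.375
E[A²] = 20 + 10² = 120
E[S²] = 3.375 + 2.25² = 8.4375
Var(Z) = 120*8.4375 - (10*2.25)²
= 1012.5 - 506.25 = 506.25

506.25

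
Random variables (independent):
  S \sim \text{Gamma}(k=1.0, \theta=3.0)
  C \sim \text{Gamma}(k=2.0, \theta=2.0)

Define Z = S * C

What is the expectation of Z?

For independent RVs: E[XY] = E[X]*E[Y]
E[S] = 3
E[C] = 4
E[Z] = 3 * 4 = 12

12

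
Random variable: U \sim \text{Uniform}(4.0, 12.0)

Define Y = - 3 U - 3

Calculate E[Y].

For Y = -3U - 3:
E[Y] = -3 * E[U] - 3
E[U] = (4 + 12)/2 = 8
E[Y] = -3 * 8 - 3 = -27

-27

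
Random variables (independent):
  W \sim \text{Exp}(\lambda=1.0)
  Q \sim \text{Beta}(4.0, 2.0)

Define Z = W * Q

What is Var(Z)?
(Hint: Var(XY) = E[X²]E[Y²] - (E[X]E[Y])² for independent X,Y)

Var(XY) = E[X²]E[Y²] - (E[X]E[Y])²
E[W] = 1, Var(W) = 1
E[Q] = 0.66666667, Var(Q) = 0.031746032
E[W²] = 1 + 1² = 2
E[Q²] = 0.031746032 + 0.66666667² = 0.47619048
Var(Z) = 2*0.47619048 - (1*0.66666667)²
= 0.95238095 - 0.44444444 = 0.50793651

0.50793651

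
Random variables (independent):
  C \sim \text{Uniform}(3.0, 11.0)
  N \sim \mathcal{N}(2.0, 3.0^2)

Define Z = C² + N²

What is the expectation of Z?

E[Z] = E[C²] + E[N²]
E[C²] = Var(C) + E[C]² = 5.3333333 + 49 = 54.333333
E[N²] = Var(N) + E[N]² = 9 + 4 = 13
E[Z] = 54.333333 + 13 = 67.333333

67.333333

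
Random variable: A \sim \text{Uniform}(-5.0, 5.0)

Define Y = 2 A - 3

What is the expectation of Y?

For Y = 2A - 3:
E[Y] = 2 * E[A] - 3
E[A] = (-5 + 5)/2 = 0
E[Y] = 2 * 0 - 3 = -3

-3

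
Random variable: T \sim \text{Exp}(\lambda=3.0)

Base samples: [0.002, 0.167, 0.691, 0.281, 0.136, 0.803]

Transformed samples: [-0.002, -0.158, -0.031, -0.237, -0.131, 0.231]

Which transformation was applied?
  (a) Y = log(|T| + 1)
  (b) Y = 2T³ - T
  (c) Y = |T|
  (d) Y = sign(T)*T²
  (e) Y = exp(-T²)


Checking option (b) Y = 2T³ - T:
  T = 0.002 -> Y = -0.002 ✓
  T = 0.167 -> Y = -0.158 ✓
  T = 0.691 -> Y = -0.031 ✓
All samples match this transformation.

(b) 2T³ - T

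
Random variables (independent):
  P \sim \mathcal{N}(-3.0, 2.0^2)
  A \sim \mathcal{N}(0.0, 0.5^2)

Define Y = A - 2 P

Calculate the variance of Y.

For independent RVs: Var(aX + bY) = a²Var(X) + b²Var(Y)
Var(P) = 4
Var(A) = 0.25
Var(Y) = (-2)²*4 + 1²*0.25
= 4*4 + 1*0.25 = 16.25

16.25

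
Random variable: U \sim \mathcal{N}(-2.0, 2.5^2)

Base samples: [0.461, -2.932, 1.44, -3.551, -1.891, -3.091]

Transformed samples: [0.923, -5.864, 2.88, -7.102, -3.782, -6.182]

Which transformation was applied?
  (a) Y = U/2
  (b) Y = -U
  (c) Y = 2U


Checking option (c) Y = 2U:
  U = 0.461 -> Y = 0.923 ✓
  U = -2.932 -> Y = -5.864 ✓
  U = 1.44 -> Y = 2.88 ✓
All samples match this transformation.

(c) 2U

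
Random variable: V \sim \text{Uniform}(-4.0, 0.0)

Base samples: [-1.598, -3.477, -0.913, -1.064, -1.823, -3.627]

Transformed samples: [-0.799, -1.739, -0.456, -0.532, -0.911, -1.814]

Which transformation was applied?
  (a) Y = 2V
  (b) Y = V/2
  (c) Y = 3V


Checking option (b) Y = V/2:
  V = -1.598 -> Y = -0.799 ✓
  V = -3.477 -> Y = -1.739 ✓
  V = -0.913 -> Y = -0.456 ✓
All samples match this transformation.

(b) V/2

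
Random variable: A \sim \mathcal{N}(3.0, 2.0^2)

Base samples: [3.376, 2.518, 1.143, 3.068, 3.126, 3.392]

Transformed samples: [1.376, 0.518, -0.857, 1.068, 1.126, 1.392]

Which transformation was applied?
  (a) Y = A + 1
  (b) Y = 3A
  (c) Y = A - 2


Checking option (c) Y = A - 2:
  A = 3.376 -> Y = 1.376 ✓
  A = 2.518 -> Y = 0.518 ✓
  A = 1.143 -> Y = -0.857 ✓
All samples match this transformation.

(c) A - 2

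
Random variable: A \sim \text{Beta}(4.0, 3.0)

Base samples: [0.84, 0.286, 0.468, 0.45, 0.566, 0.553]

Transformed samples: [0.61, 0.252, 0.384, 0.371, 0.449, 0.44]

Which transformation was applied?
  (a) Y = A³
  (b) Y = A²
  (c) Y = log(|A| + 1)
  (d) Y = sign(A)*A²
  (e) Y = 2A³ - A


Checking option (c) Y = log(|A| + 1):
  A = 0.84 -> Y = 0.61 ✓
  A = 0.286 -> Y = 0.252 ✓
  A = 0.468 -> Y = 0.384 ✓
All samples match this transformation.

(c) log(|A| + 1)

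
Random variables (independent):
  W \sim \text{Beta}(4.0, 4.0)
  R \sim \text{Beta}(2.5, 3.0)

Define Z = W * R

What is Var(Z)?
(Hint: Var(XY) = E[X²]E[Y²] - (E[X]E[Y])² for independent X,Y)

Var(XY) = E[X²]E[Y²] - (E[X]E[Y])²
E[W] = 0.5, Var(W) = 0.027777778
E[R] = 0.45454545, Var(R) = 0.038143675
E[W²] = 0.027777778 + 0.5² = 0.27777778
E[R²] = 0.038143675 + 0.45454545² = 0.24475524
Var(Z) = 0.27777778*0.24475524 - (0.5*0.45454545)²
= 0.067987568 - 0.051652893 = 0.016334675

0.016334675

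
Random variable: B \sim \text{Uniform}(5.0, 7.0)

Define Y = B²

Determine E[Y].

E[B²] = Var(B) + (E[B])² = 0.33333333 + 36 = 36.333333

36.333333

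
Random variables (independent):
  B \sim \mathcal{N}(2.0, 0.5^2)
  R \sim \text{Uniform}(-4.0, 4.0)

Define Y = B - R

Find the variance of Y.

For independent RVs: Var(aX + bY) = a²Var(X) + b²Var(Y)
Var(B) = 0.25
Var(R) = 5.3333333
Var(Y) = 1²*0.25 + (-1)²*5.3333333
= 1*0.25 + 1*5.3333333 = 5.5833333

5.5833333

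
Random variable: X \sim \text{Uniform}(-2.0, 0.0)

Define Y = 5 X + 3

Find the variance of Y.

For Y = aX + b: Var(Y) = a² * Var(X)
Var(X) = (0 + 2)^2/12 = 0.33333333
Var(Y) = 5² * 0.33333333 = 25 * 0.33333333 = 8.3333333

8.3333333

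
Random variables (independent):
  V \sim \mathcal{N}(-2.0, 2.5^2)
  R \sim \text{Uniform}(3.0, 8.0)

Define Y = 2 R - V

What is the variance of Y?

For independent RVs: Var(aX + bY) = a²Var(X) + b²Var(Y)
Var(V) = 6.25
Var(R) = 2.0833333
Var(Y) = (-1)²*6.25 + 2²*2.0833333
= 1*6.25 + 4*2.0833333 = 14.583333

14.583333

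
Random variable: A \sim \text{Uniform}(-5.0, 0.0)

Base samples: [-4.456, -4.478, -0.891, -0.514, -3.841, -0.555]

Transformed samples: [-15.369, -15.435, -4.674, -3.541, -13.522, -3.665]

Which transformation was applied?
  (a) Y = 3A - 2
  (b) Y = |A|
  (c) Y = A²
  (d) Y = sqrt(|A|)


Checking option (a) Y = 3A - 2:
  A = -4.456 -> Y = -15.369 ✓
  A = -4.478 -> Y = -15.435 ✓
  A = -0.891 -> Y = -4.674 ✓
All samples match this transformation.

(a) 3A - 2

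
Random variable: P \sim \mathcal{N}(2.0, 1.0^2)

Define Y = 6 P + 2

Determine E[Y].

For Y = 6P + 2:
E[Y] = 6 * E[P] + 2
E[P] = 2.0 = 2
E[Y] = 6 * 2 + 2 = 14

14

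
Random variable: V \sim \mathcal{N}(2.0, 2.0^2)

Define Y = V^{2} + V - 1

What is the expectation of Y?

E[Y] = 1*E[V²] + 1*E[V] - 1
E[V] = 2
E[V²] = Var(V) + (E[V])² = 4 + 4 = 8
E[Y] = 1*8 + 1*2 - 1 = 9

9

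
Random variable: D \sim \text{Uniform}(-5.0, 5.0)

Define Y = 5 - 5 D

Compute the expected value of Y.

For Y = -5D + 5:
E[Y] = -5 * E[D] + 5
E[D] = (-5 + 5)/2 = 0
E[Y] = -5 * 0 + 5 = 5

5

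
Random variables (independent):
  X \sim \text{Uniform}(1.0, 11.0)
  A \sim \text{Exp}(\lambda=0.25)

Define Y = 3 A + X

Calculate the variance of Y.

For independent RVs: Var(aX + bY) = a²Var(X) + b²Var(Y)
Var(X) = 8.3333333
Var(A) = 16
Var(Y) = 1²*8.3333333 + 3²*16
= 1*8.3333333 + 9*16 = 152.33333

152.33333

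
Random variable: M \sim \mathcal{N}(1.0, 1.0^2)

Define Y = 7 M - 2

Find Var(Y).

For Y = aM + b: Var(Y) = a² * Var(M)
Var(M) = 1.0^2 = 1
Var(Y) = 7² * 1 = 49 * 1 = 49

49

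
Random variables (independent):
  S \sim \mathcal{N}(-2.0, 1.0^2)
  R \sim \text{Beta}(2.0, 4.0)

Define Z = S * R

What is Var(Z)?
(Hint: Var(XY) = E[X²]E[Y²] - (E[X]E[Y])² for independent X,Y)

Var(XY) = E[X²]E[Y²] - (E[X]E[Y])²
E[S] = -2, Var(S) = 1
E[R] = 0.33333333, Var(R) = 0.031746032
E[S²] = 1 + (-2)² = 5
E[R²] = 0.031746032 + 0.33333333² = 0.14285714
Var(Z) = 5*0.14285714 - (-2*0.33333333)²
= 0.71428571 - 0.44444444 = 0.26984127

0.26984127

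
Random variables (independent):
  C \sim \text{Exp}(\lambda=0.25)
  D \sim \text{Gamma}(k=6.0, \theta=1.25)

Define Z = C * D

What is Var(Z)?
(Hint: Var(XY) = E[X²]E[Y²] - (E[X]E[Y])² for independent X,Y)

Var(XY) = E[X²]E[Y²] - (E[X]E[Y])²
E[C] = 4, Var(C) = 16
E[D] = 7.5, Var(D) = 9.375
E[C²] = 16 + 4² = 32
E[D²] = 9.375 + 7.5² = 65.625
Var(Z) = 32*65.625 - (4*7.5)²
= 2100 - 900 = 1200

1200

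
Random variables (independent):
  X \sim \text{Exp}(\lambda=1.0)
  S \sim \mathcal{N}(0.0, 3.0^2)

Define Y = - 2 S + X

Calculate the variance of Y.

For independent RVs: Var(aX + bY) = a²Var(X) + b²Var(Y)
Var(X) = 1
Var(S) = 9
Var(Y) = 1²*1 + (-2)²*9
= 1*1 + 4*9 = 37

37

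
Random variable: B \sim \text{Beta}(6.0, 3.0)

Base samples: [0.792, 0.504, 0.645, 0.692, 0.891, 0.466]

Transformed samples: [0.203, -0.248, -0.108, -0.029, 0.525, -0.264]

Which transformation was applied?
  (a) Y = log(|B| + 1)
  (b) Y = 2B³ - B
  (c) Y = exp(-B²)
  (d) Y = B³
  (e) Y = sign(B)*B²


Checking option (b) Y = 2B³ - B:
  B = 0.792 -> Y = 0.203 ✓
  B = 0.504 -> Y = -0.248 ✓
  B = 0.645 -> Y = -0.108 ✓
All samples match this transformation.

(b) 2B³ - B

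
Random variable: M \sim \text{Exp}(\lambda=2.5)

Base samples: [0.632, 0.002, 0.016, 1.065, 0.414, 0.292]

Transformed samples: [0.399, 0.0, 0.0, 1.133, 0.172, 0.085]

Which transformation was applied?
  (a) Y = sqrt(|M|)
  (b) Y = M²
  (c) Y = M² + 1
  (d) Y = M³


Checking option (b) Y = M²:
  M = 0.632 -> Y = 0.399 ✓
  M = 0.002 -> Y = 0.0 ✓
  M = 0.016 -> Y = 0.0 ✓
All samples match this transformation.

(b) M²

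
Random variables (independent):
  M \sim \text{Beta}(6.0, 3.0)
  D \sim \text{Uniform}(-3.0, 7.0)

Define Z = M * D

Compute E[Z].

For independent RVs: E[XY] = E[X]*E[Y]
E[M] = 0.66666667
E[D] = 2
E[Z] = 0.66666667 * 2 = 1.3333333

1.3333333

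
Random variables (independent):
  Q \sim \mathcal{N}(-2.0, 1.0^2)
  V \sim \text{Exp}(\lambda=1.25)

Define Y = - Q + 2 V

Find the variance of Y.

For independent RVs: Var(aX + bY) = a²Var(X) + b²Var(Y)
Var(Q) = 1
Var(V) = 0.64
Var(Y) = (-1)²*1 + 2²*0.64
= 1*1 + 4*0.64 = 3.56

3.56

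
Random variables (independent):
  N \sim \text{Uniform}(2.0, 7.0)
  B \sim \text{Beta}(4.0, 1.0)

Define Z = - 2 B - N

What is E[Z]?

E[Z] = -1*E[N] - 2*E[B]
E[N] = 4.5
E[B] = 0.8
E[Z] = -1*4.5 - 2*0.8 = -6.1

-6.1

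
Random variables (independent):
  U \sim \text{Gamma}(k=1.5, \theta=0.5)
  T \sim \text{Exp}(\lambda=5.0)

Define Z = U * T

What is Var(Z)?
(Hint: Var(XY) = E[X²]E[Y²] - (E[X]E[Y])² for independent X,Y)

Var(XY) = E[X²]E[Y²] - (E[X]E[Y])²
E[U] = 0.75, Var(U) = 0.375
E[T] = 0.2, Var(T) = 0.04
E[U²] = 0.375 + 0.75² = 0.9375
E[T²] = 0.04 + 0.2² = 0.08
Var(Z) = 0.9375*0.08 - (0.75*0.2)²
= 0.075 - 0.0225 = 0.0525

0.0525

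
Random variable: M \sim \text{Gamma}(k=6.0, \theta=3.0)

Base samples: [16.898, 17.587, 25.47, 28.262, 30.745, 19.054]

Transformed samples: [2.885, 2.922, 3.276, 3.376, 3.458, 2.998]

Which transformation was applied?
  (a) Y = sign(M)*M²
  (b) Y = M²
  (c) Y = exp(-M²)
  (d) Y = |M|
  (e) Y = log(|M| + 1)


Checking option (e) Y = log(|M| + 1):
  M = 16.898 -> Y = 2.885 ✓
  M = 17.587 -> Y = 2.922 ✓
  M = 25.47 -> Y = 3.276 ✓
All samples match this transformation.

(e) log(|M| + 1)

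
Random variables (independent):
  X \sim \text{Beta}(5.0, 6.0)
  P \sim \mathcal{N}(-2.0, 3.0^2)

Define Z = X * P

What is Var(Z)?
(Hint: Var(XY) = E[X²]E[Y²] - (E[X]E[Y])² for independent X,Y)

Var(XY) = E[X²]E[Y²] - (E[X]E[Y])²
E[X] = 0.45454545, Var(X) = 0.020661157
E[P] = -2, Var(P) = 9
E[X²] = 0.020661157 + 0.45454545² = 0.22727273
E[P²] = 9 + (-2)² = 13
Var(Z) = 0.22727273*13 - (0.45454545*(-2))²
= 2.9545455 - 0.82644628 = 2.1280992

2.1280992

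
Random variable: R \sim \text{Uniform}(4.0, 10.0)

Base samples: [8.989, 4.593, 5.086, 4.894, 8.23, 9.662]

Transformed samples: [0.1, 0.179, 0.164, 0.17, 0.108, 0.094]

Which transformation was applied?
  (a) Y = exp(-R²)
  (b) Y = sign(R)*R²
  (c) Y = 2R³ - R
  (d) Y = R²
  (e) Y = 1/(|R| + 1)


Checking option (e) Y = 1/(|R| + 1):
  R = 8.989 -> Y = 0.1 ✓
  R = 4.593 -> Y = 0.179 ✓
  R = 5.086 -> Y = 0.164 ✓
All samples match this transformation.

(e) 1/(|R| + 1)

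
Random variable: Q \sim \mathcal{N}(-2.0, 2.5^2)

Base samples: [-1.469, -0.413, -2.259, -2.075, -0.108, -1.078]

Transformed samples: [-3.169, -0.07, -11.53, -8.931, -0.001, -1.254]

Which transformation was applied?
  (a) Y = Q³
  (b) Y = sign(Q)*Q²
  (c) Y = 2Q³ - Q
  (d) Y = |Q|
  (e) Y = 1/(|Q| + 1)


Checking option (a) Y = Q³:
  Q = -1.469 -> Y = -3.169 ✓
  Q = -0.413 -> Y = -0.07 ✓
  Q = -2.259 -> Y = -11.53 ✓
All samples match this transformation.

(a) Q³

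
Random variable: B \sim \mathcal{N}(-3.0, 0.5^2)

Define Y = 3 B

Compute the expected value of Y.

For Y = 3B:
E[Y] = 3 * E[B]
E[B] = -3.0 = -3
E[Y] = 3 * (-3) = -9

-9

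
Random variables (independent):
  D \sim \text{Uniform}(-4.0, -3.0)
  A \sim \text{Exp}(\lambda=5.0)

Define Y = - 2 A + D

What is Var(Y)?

For independent RVs: Var(aX + bY) = a²Var(X) + b²Var(Y)
Var(D) = 0.083333333
Var(A) = 0.04
Var(Y) = 1²*0.083333333 + (-2)²*0.04
= 1*0.083333333 + 4*0.04 = 0.24333333

0.24333333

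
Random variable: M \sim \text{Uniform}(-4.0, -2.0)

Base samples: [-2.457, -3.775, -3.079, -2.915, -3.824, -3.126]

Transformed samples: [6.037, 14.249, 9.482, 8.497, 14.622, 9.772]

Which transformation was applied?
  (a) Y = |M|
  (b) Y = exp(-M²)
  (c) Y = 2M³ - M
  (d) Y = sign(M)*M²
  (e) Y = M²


Checking option (e) Y = M²:
  M = -2.457 -> Y = 6.037 ✓
  M = -3.775 -> Y = 14.249 ✓
  M = -3.079 -> Y = 9.482 ✓
All samples match this transformation.

(e) M²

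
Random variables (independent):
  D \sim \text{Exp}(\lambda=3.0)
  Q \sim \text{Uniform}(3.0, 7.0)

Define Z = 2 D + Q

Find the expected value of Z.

E[Z] = 2*E[D] + 1*E[Q]
E[D] = 0.33333333
E[Q] = 5
E[Z] = 2*0.33333333 + 1*5 = 5.6666667

5.6666667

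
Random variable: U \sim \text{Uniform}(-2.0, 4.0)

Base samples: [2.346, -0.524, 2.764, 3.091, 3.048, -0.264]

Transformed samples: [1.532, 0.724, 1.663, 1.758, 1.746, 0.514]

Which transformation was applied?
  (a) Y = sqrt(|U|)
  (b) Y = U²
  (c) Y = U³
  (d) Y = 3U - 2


Checking option (a) Y = sqrt(|U|):
  U = 2.346 -> Y = 1.532 ✓
  U = -0.524 -> Y = 0.724 ✓
  U = 2.764 -> Y = 1.663 ✓
All samples match this transformation.

(a) sqrt(|U|)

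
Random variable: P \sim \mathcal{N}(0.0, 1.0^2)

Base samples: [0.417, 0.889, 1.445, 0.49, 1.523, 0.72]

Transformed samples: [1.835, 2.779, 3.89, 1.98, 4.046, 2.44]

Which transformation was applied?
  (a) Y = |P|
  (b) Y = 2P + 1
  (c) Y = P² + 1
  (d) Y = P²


Checking option (b) Y = 2P + 1:
  P = 0.417 -> Y = 1.835 ✓
  P = 0.889 -> Y = 2.779 ✓
  P = 1.445 -> Y = 3.89 ✓
All samples match this transformation.

(b) 2P + 1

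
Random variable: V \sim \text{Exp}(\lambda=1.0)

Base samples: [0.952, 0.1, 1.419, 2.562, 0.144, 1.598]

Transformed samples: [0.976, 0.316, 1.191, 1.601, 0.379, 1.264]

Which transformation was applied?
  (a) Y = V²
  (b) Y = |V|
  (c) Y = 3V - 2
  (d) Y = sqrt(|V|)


Checking option (d) Y = sqrt(|V|):
  V = 0.952 -> Y = 0.976 ✓
  V = 0.1 -> Y = 0.316 ✓
  V = 1.419 -> Y = 1.191 ✓
All samples match this transformation.

(d) sqrt(|V|)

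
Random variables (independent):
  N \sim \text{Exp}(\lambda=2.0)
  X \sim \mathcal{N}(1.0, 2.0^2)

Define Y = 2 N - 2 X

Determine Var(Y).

For independent RVs: Var(aX + bY) = a²Var(X) + b²Var(Y)
Var(N) = 0.25
Var(X) = 4
Var(Y) = 2²*0.25 + (-2)²*4
= 4*0.25 + 4*4 = 17

17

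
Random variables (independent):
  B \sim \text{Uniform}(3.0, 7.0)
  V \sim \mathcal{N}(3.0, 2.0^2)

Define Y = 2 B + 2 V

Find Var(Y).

For independent RVs: Var(aX + bY) = a²Var(X) + b²Var(Y)
Var(B) = 1.3333333
Var(V) = 4
Var(Y) = 2²*1.3333333 + 2²*4
= 4*1.3333333 + 4*4 = 21.333333

21.333333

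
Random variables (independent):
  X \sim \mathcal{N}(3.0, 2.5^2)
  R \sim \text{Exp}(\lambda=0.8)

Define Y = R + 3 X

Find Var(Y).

For independent RVs: Var(aX + bY) = a²Var(X) + b²Var(Y)
Var(X) = 6.25
Var(R) = 1.5625
Var(Y) = 3²*6.25 + 1²*1.5625
= 9*6.25 + 1*1.5625 = 57.8125

57.8125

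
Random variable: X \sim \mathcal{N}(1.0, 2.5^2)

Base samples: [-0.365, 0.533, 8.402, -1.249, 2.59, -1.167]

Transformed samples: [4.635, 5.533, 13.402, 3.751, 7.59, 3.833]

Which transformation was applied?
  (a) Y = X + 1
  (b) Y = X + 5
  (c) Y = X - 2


Checking option (b) Y = X + 5:
  X = -0.365 -> Y = 4.635 ✓
  X = 0.533 -> Y = 5.533 ✓
  X = 8.402 -> Y = 13.402 ✓
All samples match this transformation.

(b) X + 5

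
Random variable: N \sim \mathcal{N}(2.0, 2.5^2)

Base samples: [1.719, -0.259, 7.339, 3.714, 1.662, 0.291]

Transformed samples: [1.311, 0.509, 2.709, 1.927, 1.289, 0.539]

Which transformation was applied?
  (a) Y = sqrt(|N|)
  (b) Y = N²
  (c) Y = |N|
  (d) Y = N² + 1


Checking option (a) Y = sqrt(|N|):
  N = 1.719 -> Y = 1.311 ✓
  N = -0.259 -> Y = 0.509 ✓
  N = 7.339 -> Y = 2.709 ✓
All samples match this transformation.

(a) sqrt(|N|)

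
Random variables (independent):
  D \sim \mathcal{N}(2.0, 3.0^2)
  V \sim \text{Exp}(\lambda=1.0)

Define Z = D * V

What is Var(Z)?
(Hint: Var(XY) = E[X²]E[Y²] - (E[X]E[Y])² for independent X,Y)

Var(XY) = E[X²]E[Y²] - (E[X]E[Y])²
E[D] = 2, Var(D) = 9
E[V] = 1, Var(V) = 1
E[D²] = 9 + 2² = 13
E[V²] = 1 + 1² = 2
Var(Z) = 13*2 - (2*1)²
= 26 - 4 = 22

22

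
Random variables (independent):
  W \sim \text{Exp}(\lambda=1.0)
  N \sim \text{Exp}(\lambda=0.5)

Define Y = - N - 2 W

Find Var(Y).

For independent RVs: Var(aX + bY) = a²Var(X) + b²Var(Y)
Var(W) = 1
Var(N) = 4
Var(Y) = (-2)²*1 + (-1)²*4
= 4*1 + 1*4 = 8

8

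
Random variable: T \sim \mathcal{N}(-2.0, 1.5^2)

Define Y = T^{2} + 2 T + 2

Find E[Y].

E[Y] = 1*E[T²] + 2*E[T] + 2
E[T] = -2
E[T²] = Var(T) + (E[T])² = 2.25 + 4 = 6.25
E[Y] = 1*6.25 + 2*(-2) + 2 = 4.25

4.25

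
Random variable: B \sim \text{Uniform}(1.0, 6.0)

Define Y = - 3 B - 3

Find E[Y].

For Y = -3B - 3:
E[Y] = -3 * E[B] - 3
E[B] = (1 + 6)/2 = 3.5
E[Y] = -3 * 3.5 - 3 = -13.5

-13.5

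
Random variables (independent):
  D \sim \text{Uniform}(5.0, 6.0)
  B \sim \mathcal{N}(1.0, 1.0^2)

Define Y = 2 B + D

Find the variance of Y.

For independent RVs: Var(aX + bY) = a²Var(X) + b²Var(Y)
Var(D) = 0.083333333
Var(B) = 1
Var(Y) = 1²*0.083333333 + 2²*1
= 1*0.083333333 + 4*1 = 4.0833333

4.0833333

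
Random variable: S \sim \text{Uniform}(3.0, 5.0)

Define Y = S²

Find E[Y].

E[S²] = Var(S) + (E[S])² = 0.33333333 + 16 = 16.333333

16.333333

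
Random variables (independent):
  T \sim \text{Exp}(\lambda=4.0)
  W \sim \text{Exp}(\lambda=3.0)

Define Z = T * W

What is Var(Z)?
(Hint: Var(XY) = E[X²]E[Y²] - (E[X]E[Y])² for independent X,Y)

Var(XY) = E[X²]E[Y²] - (E[X]E[Y])²
E[T] = 0.25, Var(T) = 0.0625
E[W] = 0.33333333, Var(W) = 0.11111111
E[T²] = 0.0625 + 0.25² = 0.125
E[W²] = 0.11111111 + 0.33333333² = 0.22222222
Var(Z) = 0.125*0.22222222 - (0.25*0.33333333)²
= 0.027777778 - 0.0069444444 = 0.020833333

0.020833333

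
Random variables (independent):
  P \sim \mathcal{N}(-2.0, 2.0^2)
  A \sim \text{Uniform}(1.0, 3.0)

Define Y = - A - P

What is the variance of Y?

For independent RVs: Var(aX + bY) = a²Var(X) + b²Var(Y)
Var(P) = 4
Var(A) = 0.33333333
Var(Y) = (-1)²*4 + (-1)²*0.33333333
= 1*4 + 1*0.33333333 = 4.3333333

4.3333333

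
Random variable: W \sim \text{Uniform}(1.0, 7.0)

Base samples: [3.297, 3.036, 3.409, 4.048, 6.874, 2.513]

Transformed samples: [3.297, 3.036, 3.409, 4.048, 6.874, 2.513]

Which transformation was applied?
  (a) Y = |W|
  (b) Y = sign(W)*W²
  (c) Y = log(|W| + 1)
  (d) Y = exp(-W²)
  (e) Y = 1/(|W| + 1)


Checking option (a) Y = |W|:
  W = 3.297 -> Y = 3.297 ✓
  W = 3.036 -> Y = 3.036 ✓
  W = 3.409 -> Y = 3.409 ✓
All samples match this transformation.

(a) |W|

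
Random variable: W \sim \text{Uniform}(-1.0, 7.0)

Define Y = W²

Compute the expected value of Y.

E[W²] = Var(W) + (E[W])² = 5.3333333 + 9 = 14.333333

14.333333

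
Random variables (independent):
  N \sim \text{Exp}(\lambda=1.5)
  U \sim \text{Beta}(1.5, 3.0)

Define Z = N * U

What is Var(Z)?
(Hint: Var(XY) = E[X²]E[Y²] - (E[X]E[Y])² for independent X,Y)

Var(XY) = E[X²]E[Y²] - (E[X]E[Y])²
E[N] = 0.66666667, Var(N) = 0.44444444
E[U] = 0.33333333, Var(U) = 0.04040404
E[N²] = 0.44444444 + 0.66666667² = 0.88888889
E[U²] = 0.04040404 + 0.33333333² = 0.15151515
Var(Z) = 0.88888889*0.15151515 - (0.66666667*0.33333333)²
= 0.13468013 - 0.049382716 = 0.085297419

0.085297419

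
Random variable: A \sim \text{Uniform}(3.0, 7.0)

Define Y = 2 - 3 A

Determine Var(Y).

For Y = aA + b: Var(Y) = a² * Var(A)
Var(A) = (7 - 3)^2/12 = 1.3333333
Var(Y) = (-3)² * 1.3333333 = 9 * 1.3333333 = 12

12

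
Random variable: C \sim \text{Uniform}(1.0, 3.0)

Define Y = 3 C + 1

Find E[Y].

For Y = 3C + 1:
E[Y] = 3 * E[C] + 1
E[C] = (1 + 3)/2 = 2
E[Y] = 3 * 2 + 1 = 7

7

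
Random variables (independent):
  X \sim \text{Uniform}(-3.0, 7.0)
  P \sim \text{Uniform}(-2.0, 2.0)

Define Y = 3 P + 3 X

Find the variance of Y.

For independent RVs: Var(aX + bY) = a²Var(X) + b²Var(Y)
Var(X) = 8.3333333
Var(P) = 1.3333333
Var(Y) = 3²*8.3333333 + 3²*1.3333333
= 9*8.3333333 + 9*1.3333333 = 87

87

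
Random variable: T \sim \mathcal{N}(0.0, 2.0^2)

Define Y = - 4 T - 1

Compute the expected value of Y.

For Y = -4T - 1:
E[Y] = -4 * E[T] - 1
E[T] = 0.0 = 0
E[Y] = -4 * 0 - 1 = -1

-1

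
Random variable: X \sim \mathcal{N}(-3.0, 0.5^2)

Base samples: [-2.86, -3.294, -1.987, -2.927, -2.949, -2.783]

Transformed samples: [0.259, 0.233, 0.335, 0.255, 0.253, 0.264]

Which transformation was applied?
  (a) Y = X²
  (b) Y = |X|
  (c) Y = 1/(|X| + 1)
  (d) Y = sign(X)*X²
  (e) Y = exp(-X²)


Checking option (c) Y = 1/(|X| + 1):
  X = -2.86 -> Y = 0.259 ✓
  X = -3.294 -> Y = 0.233 ✓
  X = -1.987 -> Y = 0.335 ✓
All samples match this transformation.

(c) 1/(|X| + 1)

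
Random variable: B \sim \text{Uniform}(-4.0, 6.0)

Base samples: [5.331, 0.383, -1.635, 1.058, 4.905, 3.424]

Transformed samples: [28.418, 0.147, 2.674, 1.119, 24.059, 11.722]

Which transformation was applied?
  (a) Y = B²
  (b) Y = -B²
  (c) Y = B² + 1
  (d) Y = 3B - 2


Checking option (a) Y = B²:
  B = 5.331 -> Y = 28.418 ✓
  B = 0.383 -> Y = 0.147 ✓
  B = -1.635 -> Y = 2.674 ✓
All samples match this transformation.

(a) B²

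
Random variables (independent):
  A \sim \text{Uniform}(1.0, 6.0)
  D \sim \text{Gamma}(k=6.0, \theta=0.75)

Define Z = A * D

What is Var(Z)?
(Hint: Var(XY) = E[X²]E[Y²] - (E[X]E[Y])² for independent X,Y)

Var(XY) = E[X²]E[Y²] - (E[X]E[Y])²
E[A] = 3.5, Var(A) = 2.0833333
E[D] = 4.5, Var(D) = 3.375
E[A²] = 2.0833333 + 3.5² = 14.333333
E[D²] = 3.375 + 4.5² = 23.625
Var(Z) = 14.333333*23.625 - (3.5*4.5)²
= 338.625 - 248.0625 = 90.5625

90.5625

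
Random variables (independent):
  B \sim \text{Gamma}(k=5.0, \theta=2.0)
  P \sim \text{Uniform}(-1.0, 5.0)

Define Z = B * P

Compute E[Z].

For independent RVs: E[XY] = E[X]*E[Y]
E[B] = 10
E[P] = 2
E[Z] = 10 * 2 = 20

20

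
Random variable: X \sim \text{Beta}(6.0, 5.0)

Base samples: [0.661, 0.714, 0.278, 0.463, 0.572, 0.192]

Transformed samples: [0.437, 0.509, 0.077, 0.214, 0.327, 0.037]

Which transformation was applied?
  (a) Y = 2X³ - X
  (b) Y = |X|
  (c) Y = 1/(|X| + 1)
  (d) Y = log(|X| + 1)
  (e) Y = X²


Checking option (e) Y = X²:
  X = 0.661 -> Y = 0.437 ✓
  X = 0.714 -> Y = 0.509 ✓
  X = 0.278 -> Y = 0.077 ✓
All samples match this transformation.

(e) X²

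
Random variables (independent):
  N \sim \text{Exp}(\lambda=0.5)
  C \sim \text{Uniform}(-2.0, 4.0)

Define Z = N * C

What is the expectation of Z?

For independent RVs: E[XY] = E[X]*E[Y]
E[N] = 2
E[C] = 1
E[Z] = 2 * 1 = 2

2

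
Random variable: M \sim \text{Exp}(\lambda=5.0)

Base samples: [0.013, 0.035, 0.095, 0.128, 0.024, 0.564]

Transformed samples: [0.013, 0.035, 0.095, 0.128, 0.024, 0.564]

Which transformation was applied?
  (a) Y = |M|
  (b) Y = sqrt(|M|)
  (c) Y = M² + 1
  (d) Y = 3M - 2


Checking option (a) Y = |M|:
  M = 0.013 -> Y = 0.013 ✓
  M = 0.035 -> Y = 0.035 ✓
  M = 0.095 -> Y = 0.095 ✓
All samples match this transformation.

(a) |M|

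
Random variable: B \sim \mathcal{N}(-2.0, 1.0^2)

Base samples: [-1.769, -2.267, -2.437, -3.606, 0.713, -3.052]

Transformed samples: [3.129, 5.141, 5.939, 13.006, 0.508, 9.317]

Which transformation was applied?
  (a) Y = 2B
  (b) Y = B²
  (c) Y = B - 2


Checking option (b) Y = B²:
  B = -1.769 -> Y = 3.129 ✓
  B = -2.267 -> Y = 5.141 ✓
  B = -2.437 -> Y = 5.939 ✓
All samples match this transformation.

(b) B²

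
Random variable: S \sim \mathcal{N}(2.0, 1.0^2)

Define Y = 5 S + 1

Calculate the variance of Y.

For Y = aS + b: Var(Y) = a² * Var(S)
Var(S) = 1.0^2 = 1
Var(Y) = 5² * 1 = 25 * 1 = 25

25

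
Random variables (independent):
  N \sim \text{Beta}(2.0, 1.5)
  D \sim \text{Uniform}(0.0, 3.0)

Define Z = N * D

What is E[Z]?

For independent RVs: E[XY] = E[X]*E[Y]
E[N] = 0.57142857
E[D] = 1.5
E[Z] = 0.57142857 * 1.5 = 0.85714286

0.85714286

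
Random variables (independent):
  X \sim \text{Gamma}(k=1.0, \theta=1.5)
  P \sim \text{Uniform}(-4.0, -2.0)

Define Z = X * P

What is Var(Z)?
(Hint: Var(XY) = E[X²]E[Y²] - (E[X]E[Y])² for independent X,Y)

Var(XY) = E[X²]E[Y²] - (E[X]E[Y])²
E[X] = 1.5, Var(X) = 2.25
E[P] = -3, Var(P) = 0.33333333
E[X²] = 2.25 + 1.5² = 4.5
E[P²] = 0.33333333 + (-3)² = 9.3333333
Var(Z) = 4.5*9.3333333 - (1.5*(-3))²
= 42 - 20.25 = 21.75

21.75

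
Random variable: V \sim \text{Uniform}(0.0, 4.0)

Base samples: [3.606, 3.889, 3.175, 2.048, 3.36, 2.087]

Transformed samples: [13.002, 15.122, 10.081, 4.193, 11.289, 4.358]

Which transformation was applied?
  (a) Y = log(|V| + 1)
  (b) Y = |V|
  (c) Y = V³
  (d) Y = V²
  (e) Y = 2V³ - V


Checking option (d) Y = V²:
  V = 3.606 -> Y = 13.002 ✓
  V = 3.889 -> Y = 15.122 ✓
  V = 3.175 -> Y = 10.081 ✓
All samples match this transformation.

(d) V²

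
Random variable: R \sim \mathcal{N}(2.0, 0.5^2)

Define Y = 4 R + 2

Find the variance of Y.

For Y = aR + b: Var(Y) = a² * Var(R)
Var(R) = 0.5^2 = 0.25
Var(Y) = 4² * 0.25 = 16 * 0.25 = 4

4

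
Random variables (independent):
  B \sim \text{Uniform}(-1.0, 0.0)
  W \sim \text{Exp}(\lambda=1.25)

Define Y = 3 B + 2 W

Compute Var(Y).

For independent RVs: Var(aX + bY) = a²Var(X) + b²Var(Y)
Var(B) = 0.083333333
Var(W) = 0.64
Var(Y) = 3²*0.083333333 + 2²*0.64
= 9*0.083333333 + 4*0.64 = 3.31

3.31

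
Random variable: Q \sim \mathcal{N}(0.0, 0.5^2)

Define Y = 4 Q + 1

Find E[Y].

For Y = 4Q + 1:
E[Y] = 4 * E[Q] + 1
E[Q] = 0.0 = 0
E[Y] = 4 * 0 + 1 = 1

1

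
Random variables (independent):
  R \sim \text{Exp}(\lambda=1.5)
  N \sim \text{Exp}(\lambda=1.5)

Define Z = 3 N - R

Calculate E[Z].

E[Z] = -1*E[R] + 3*E[N]
E[R] = 0.66666667
E[N] = 0.66666667
E[Z] = -1*0.66666667 + 3*0.66666667 = 1.3333333

1.3333333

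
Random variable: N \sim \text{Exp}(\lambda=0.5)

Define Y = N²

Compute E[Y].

E[N²] = Var(N) + (E[N])² = 4 + 4 = 8

8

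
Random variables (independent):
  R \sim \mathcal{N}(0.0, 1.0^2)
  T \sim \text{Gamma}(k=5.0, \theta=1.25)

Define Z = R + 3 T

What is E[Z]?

E[Z] = 1*E[R] + 3*E[T]
E[R] = 0
E[T] = 6.25
E[Z] = 1*0 + 3*6.25 = 18.75

18.75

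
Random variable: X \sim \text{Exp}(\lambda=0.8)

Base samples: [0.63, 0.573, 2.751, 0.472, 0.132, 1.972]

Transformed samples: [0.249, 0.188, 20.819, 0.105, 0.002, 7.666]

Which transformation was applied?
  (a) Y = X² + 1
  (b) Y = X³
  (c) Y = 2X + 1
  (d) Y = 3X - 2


Checking option (b) Y = X³:
  X = 0.63 -> Y = 0.249 ✓
  X = 0.573 -> Y = 0.188 ✓
  X = 2.751 -> Y = 20.819 ✓
All samples match this transformation.

(b) X³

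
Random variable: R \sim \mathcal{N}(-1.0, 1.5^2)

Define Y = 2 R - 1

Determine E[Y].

For Y = 2R - 1:
E[Y] = 2 * E[R] - 1
E[R] = -1.0 = -1
E[Y] = 2 * (-1) - 1 = -3

-3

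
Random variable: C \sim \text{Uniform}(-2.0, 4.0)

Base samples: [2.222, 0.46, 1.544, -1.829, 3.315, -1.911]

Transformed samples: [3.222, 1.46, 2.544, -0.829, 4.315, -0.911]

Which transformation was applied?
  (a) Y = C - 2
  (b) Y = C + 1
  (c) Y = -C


Checking option (b) Y = C + 1:
  C = 2.222 -> Y = 3.222 ✓
  C = 0.46 -> Y = 1.46 ✓
  C = 1.544 -> Y = 2.544 ✓
All samples match this transformation.

(b) C + 1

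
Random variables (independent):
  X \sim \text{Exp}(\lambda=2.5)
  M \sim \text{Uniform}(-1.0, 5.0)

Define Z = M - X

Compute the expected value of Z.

E[Z] = -1*E[X] + 1*E[M]
E[X] = 0.4
E[M] = 2
E[Z] = -1*0.4 + 1*2 = 1.6

1.6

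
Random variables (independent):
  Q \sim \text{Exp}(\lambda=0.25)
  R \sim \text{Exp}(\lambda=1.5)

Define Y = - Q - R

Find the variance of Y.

For independent RVs: Var(aX + bY) = a²Var(X) + b²Var(Y)
Var(Q) = 16
Var(R) = 0.44444444
Var(Y) = (-1)²*16 + (-1)²*0.44444444
= 1*16 + 1*0.44444444 = 16.444444

16.444444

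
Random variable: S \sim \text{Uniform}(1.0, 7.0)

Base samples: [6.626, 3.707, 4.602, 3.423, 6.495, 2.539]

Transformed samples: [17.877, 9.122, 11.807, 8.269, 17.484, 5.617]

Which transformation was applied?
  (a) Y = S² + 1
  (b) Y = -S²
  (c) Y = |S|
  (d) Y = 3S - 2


Checking option (d) Y = 3S - 2:
  S = 6.626 -> Y = 17.877 ✓
  S = 3.707 -> Y = 9.122 ✓
  S = 4.602 -> Y = 11.807 ✓
All samples match this transformation.

(d) 3S - 2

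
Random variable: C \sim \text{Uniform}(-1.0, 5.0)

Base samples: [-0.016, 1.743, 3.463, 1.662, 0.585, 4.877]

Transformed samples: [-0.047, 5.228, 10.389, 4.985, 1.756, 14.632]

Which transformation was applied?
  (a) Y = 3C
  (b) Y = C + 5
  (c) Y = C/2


Checking option (a) Y = 3C:
  C = -0.016 -> Y = -0.047 ✓
  C = 1.743 -> Y = 5.228 ✓
  C = 3.463 -> Y = 10.389 ✓
All samples match this transformation.

(a) 3C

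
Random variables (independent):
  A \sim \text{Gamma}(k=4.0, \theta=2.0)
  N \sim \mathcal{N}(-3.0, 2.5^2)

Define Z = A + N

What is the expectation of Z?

E[Z] = 1*E[A] + 1*E[N]
E[A] = 8
E[N] = -3
E[Z] = 1*8 + 1*(-3) = 5

5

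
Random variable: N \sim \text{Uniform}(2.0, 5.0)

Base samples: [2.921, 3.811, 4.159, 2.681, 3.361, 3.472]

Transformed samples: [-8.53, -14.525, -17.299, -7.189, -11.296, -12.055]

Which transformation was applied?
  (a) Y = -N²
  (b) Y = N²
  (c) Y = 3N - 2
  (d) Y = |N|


Checking option (a) Y = -N²:
  N = 2.921 -> Y = -8.53 ✓
  N = 3.811 -> Y = -14.525 ✓
  N = 4.159 -> Y = -17.299 ✓
All samples match this transformation.

(a) -N²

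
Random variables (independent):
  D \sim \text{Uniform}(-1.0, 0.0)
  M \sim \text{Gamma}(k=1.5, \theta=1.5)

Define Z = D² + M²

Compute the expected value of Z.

E[Z] = E[D²] + E[M²]
E[D²] = Var(D) + E[D]² = 0.083333333 + 0.25 = 0.33333333
E[M²] = Var(M) + E[M]² = 3.375 + 5.0625 = 8.4375
E[Z] = 0.33333333 + 8.4375 = 8.7708333

8.7708333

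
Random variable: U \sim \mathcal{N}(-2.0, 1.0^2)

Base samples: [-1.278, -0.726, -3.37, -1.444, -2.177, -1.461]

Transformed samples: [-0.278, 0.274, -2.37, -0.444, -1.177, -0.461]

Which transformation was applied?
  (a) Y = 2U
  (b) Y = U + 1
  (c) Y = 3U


Checking option (b) Y = U + 1:
  U = -1.278 -> Y = -0.278 ✓
  U = -0.726 -> Y = 0.274 ✓
  U = -3.37 -> Y = -2.37 ✓
All samples match this transformation.

(b) U + 1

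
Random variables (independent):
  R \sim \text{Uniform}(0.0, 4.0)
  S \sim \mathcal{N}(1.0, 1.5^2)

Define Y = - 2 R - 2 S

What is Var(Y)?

For independent RVs: Var(aX + bY) = a²Var(X) + b²Var(Y)
Var(R) = 1.3333333
Var(S) = 2.25
Var(Y) = (-2)²*1.3333333 + (-2)²*2.25
= 4*1.3333333 + 4*2.25 = 14.333333

14.333333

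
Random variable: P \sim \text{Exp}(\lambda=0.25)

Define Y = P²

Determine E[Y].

E[P²] = Var(P) + (E[P])² = 16 + 16 = 32

32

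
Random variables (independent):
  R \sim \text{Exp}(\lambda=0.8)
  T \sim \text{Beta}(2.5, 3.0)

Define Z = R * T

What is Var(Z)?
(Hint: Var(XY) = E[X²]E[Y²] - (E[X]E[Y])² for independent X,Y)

Var(XY) = E[X²]E[Y²] - (E[X]E[Y])²
E[R] = 1.25, Var(R) = 1.5625
E[T] = 0.45454545, Var(T) = 0.038143675
E[R²] = 1.5625 + 1.25² = 3.125
E[T²] = 0.038143675 + 0.45454545² = 0.24475524
Var(Z) = 3.125*0.24475524 - (1.25*0.45454545)²
= 0.76486014 - 0.32283058 = 0.44202956

0.44202956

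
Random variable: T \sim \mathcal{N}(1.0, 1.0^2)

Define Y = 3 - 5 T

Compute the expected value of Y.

For Y = -5T + 3:
E[Y] = -5 * E[T] + 3
E[T] = 1.0 = 1
E[Y] = -5 * 1 + 3 = -2

-2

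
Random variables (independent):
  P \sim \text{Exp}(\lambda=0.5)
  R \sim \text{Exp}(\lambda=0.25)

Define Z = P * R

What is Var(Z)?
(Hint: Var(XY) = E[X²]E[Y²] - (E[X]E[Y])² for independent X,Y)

Var(XY) = E[X²]E[Y²] - (E[X]E[Y])²
E[P] = 2, Var(P) = 4
E[R] = 4, Var(R) = 16
E[P²] = 4 + 2² = 8
E[R²] = 16 + 4² = 32
Var(Z) = 8*32 - (2*4)²
= 256 - 64 = 192

192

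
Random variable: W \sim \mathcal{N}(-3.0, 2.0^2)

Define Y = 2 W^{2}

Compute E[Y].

E[Y] = 2*E[W²]
E[W] = -3
E[W²] = Var(W) + (E[W])² = 4 + 9 = 13
E[Y] = 2*13 = 26

26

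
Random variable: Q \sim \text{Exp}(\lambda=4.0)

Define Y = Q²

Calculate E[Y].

E[Q²] = Var(Q) + (E[Q])² = 0.0625 + 0.0625 = 0.125

0.125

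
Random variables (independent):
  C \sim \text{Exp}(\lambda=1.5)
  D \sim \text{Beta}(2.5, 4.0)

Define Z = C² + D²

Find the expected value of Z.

E[Z] = E[C²] + E[D²]
E[C²] = Var(C) + E[C]² = 0.44444444 + 0.44444444 = 0.88888889
E[D²] = Var(D) + E[D]² = 0.031558185 + 0.14792899 = 0.17948718
E[Z] = 0.88888889 + 0.17948718 = 1.0683761

1.0683761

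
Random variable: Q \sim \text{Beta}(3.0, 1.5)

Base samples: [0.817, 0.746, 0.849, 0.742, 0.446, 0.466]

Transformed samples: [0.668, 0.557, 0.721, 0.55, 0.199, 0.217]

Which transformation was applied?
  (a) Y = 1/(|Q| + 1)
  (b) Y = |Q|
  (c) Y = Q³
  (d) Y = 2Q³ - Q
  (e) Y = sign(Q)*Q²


Checking option (e) Y = sign(Q)*Q²:
  Q = 0.817 -> Y = 0.668 ✓
  Q = 0.746 -> Y = 0.557 ✓
  Q = 0.849 -> Y = 0.721 ✓
All samples match this transformation.

(e) sign(Q)*Q²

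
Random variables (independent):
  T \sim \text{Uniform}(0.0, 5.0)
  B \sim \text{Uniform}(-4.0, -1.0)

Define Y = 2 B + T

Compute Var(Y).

For independent RVs: Var(aX + bY) = a²Var(X) + b²Var(Y)
Var(T) = 2.0833333
Var(B) = 0.75
Var(Y) = 1²*2.0833333 + 2²*0.75
= 1*2.0833333 + 4*0.75 = 5.0833333

5.0833333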